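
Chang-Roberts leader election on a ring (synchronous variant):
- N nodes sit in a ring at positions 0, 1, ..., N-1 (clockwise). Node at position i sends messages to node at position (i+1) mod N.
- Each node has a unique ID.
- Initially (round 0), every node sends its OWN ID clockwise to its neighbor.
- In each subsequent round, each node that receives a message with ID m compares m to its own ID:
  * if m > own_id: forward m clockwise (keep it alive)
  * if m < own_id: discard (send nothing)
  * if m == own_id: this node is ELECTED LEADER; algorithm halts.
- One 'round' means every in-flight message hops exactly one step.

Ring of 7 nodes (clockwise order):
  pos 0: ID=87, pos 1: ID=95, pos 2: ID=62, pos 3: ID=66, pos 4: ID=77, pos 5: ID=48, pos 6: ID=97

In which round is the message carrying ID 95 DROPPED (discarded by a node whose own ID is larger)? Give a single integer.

Round 1: pos1(id95) recv 87: drop; pos2(id62) recv 95: fwd; pos3(id66) recv 62: drop; pos4(id77) recv 66: drop; pos5(id48) recv 77: fwd; pos6(id97) recv 48: drop; pos0(id87) recv 97: fwd
Round 2: pos3(id66) recv 95: fwd; pos6(id97) recv 77: drop; pos1(id95) recv 97: fwd
Round 3: pos4(id77) recv 95: fwd; pos2(id62) recv 97: fwd
Round 4: pos5(id48) recv 95: fwd; pos3(id66) recv 97: fwd
Round 5: pos6(id97) recv 95: drop; pos4(id77) recv 97: fwd
Round 6: pos5(id48) recv 97: fwd
Round 7: pos6(id97) recv 97: ELECTED
Message ID 95 originates at pos 1; dropped at pos 6 in round 5

Answer: 5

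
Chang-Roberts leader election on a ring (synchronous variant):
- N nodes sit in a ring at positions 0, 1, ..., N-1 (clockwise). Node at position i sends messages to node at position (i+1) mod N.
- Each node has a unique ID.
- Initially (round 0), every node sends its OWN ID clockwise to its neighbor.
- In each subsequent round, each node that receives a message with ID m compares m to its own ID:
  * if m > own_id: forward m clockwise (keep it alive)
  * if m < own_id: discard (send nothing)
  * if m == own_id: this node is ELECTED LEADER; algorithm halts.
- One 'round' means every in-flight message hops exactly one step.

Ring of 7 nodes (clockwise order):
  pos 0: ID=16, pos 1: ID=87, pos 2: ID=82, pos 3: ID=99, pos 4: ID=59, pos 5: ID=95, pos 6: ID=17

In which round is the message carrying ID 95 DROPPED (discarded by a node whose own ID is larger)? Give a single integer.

Answer: 5

Derivation:
Round 1: pos1(id87) recv 16: drop; pos2(id82) recv 87: fwd; pos3(id99) recv 82: drop; pos4(id59) recv 99: fwd; pos5(id95) recv 59: drop; pos6(id17) recv 95: fwd; pos0(id16) recv 17: fwd
Round 2: pos3(id99) recv 87: drop; pos5(id95) recv 99: fwd; pos0(id16) recv 95: fwd; pos1(id87) recv 17: drop
Round 3: pos6(id17) recv 99: fwd; pos1(id87) recv 95: fwd
Round 4: pos0(id16) recv 99: fwd; pos2(id82) recv 95: fwd
Round 5: pos1(id87) recv 99: fwd; pos3(id99) recv 95: drop
Round 6: pos2(id82) recv 99: fwd
Round 7: pos3(id99) recv 99: ELECTED
Message ID 95 originates at pos 5; dropped at pos 3 in round 5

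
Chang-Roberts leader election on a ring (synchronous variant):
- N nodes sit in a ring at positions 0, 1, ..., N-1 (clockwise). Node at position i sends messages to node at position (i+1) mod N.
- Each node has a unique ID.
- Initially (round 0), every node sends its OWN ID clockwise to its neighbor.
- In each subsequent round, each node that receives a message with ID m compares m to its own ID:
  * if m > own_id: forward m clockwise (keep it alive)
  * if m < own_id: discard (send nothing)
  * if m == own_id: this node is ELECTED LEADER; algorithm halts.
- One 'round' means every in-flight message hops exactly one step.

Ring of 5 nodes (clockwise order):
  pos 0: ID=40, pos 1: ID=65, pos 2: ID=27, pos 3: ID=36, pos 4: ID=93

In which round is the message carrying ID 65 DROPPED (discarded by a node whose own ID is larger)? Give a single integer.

Round 1: pos1(id65) recv 40: drop; pos2(id27) recv 65: fwd; pos3(id36) recv 27: drop; pos4(id93) recv 36: drop; pos0(id40) recv 93: fwd
Round 2: pos3(id36) recv 65: fwd; pos1(id65) recv 93: fwd
Round 3: pos4(id93) recv 65: drop; pos2(id27) recv 93: fwd
Round 4: pos3(id36) recv 93: fwd
Round 5: pos4(id93) recv 93: ELECTED
Message ID 65 originates at pos 1; dropped at pos 4 in round 3

Answer: 3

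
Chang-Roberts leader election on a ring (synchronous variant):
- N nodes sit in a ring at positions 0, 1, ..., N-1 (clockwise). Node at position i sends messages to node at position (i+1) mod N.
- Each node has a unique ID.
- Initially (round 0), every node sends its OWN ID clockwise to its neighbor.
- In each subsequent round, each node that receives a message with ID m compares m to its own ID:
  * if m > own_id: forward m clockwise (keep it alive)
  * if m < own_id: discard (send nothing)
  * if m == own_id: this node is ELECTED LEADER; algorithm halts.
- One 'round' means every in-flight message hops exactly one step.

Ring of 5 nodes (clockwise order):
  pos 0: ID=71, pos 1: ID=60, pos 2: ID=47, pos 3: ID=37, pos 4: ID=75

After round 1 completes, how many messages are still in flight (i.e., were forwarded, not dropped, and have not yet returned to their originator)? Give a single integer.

Answer: 4

Derivation:
Round 1: pos1(id60) recv 71: fwd; pos2(id47) recv 60: fwd; pos3(id37) recv 47: fwd; pos4(id75) recv 37: drop; pos0(id71) recv 75: fwd
After round 1: 4 messages still in flight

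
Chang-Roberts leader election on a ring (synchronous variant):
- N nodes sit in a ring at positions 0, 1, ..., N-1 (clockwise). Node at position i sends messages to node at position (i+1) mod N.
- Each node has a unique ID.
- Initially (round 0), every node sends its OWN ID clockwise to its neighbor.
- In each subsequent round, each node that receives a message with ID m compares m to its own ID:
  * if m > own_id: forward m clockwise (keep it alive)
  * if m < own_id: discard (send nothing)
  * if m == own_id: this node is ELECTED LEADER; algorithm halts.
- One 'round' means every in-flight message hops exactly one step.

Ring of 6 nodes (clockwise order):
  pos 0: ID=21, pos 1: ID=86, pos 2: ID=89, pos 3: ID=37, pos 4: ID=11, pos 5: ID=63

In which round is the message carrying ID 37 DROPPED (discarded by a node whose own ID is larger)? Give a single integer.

Answer: 2

Derivation:
Round 1: pos1(id86) recv 21: drop; pos2(id89) recv 86: drop; pos3(id37) recv 89: fwd; pos4(id11) recv 37: fwd; pos5(id63) recv 11: drop; pos0(id21) recv 63: fwd
Round 2: pos4(id11) recv 89: fwd; pos5(id63) recv 37: drop; pos1(id86) recv 63: drop
Round 3: pos5(id63) recv 89: fwd
Round 4: pos0(id21) recv 89: fwd
Round 5: pos1(id86) recv 89: fwd
Round 6: pos2(id89) recv 89: ELECTED
Message ID 37 originates at pos 3; dropped at pos 5 in round 2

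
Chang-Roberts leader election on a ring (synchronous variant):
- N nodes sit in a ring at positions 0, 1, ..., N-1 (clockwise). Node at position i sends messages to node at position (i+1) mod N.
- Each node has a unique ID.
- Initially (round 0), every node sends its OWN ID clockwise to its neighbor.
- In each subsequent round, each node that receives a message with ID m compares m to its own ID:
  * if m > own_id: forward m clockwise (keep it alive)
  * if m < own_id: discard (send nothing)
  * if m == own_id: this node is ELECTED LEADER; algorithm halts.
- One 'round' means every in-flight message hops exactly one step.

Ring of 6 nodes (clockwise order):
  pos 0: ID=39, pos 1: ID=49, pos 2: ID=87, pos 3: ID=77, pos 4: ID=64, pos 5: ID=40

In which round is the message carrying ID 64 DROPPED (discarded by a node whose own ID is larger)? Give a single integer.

Answer: 4

Derivation:
Round 1: pos1(id49) recv 39: drop; pos2(id87) recv 49: drop; pos3(id77) recv 87: fwd; pos4(id64) recv 77: fwd; pos5(id40) recv 64: fwd; pos0(id39) recv 40: fwd
Round 2: pos4(id64) recv 87: fwd; pos5(id40) recv 77: fwd; pos0(id39) recv 64: fwd; pos1(id49) recv 40: drop
Round 3: pos5(id40) recv 87: fwd; pos0(id39) recv 77: fwd; pos1(id49) recv 64: fwd
Round 4: pos0(id39) recv 87: fwd; pos1(id49) recv 77: fwd; pos2(id87) recv 64: drop
Round 5: pos1(id49) recv 87: fwd; pos2(id87) recv 77: drop
Round 6: pos2(id87) recv 87: ELECTED
Message ID 64 originates at pos 4; dropped at pos 2 in round 4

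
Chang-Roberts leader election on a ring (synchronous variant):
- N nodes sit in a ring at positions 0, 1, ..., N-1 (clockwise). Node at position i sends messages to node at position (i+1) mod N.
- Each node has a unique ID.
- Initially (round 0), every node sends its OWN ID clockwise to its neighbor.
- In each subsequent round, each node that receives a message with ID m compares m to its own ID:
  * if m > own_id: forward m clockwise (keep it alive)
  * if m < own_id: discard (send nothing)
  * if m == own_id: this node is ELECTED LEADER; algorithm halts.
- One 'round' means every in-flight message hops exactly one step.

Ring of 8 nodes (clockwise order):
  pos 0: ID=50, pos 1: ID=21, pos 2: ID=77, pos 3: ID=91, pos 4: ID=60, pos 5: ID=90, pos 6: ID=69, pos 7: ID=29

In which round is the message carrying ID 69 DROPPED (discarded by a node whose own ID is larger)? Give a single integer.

Answer: 4

Derivation:
Round 1: pos1(id21) recv 50: fwd; pos2(id77) recv 21: drop; pos3(id91) recv 77: drop; pos4(id60) recv 91: fwd; pos5(id90) recv 60: drop; pos6(id69) recv 90: fwd; pos7(id29) recv 69: fwd; pos0(id50) recv 29: drop
Round 2: pos2(id77) recv 50: drop; pos5(id90) recv 91: fwd; pos7(id29) recv 90: fwd; pos0(id50) recv 69: fwd
Round 3: pos6(id69) recv 91: fwd; pos0(id50) recv 90: fwd; pos1(id21) recv 69: fwd
Round 4: pos7(id29) recv 91: fwd; pos1(id21) recv 90: fwd; pos2(id77) recv 69: drop
Round 5: pos0(id50) recv 91: fwd; pos2(id77) recv 90: fwd
Round 6: pos1(id21) recv 91: fwd; pos3(id91) recv 90: drop
Round 7: pos2(id77) recv 91: fwd
Round 8: pos3(id91) recv 91: ELECTED
Message ID 69 originates at pos 6; dropped at pos 2 in round 4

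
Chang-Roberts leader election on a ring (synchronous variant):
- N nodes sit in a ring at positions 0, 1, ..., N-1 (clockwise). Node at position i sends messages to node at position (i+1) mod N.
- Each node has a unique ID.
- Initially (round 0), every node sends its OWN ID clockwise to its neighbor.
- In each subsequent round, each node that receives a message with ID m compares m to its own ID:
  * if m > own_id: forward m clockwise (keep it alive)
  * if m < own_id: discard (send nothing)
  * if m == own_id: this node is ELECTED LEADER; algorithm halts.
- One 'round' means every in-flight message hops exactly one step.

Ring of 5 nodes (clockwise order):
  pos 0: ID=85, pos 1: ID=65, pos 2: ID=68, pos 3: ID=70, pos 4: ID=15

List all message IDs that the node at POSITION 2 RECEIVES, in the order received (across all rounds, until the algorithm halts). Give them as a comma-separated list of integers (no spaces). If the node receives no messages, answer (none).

Answer: 65,85

Derivation:
Round 1: pos1(id65) recv 85: fwd; pos2(id68) recv 65: drop; pos3(id70) recv 68: drop; pos4(id15) recv 70: fwd; pos0(id85) recv 15: drop
Round 2: pos2(id68) recv 85: fwd; pos0(id85) recv 70: drop
Round 3: pos3(id70) recv 85: fwd
Round 4: pos4(id15) recv 85: fwd
Round 5: pos0(id85) recv 85: ELECTED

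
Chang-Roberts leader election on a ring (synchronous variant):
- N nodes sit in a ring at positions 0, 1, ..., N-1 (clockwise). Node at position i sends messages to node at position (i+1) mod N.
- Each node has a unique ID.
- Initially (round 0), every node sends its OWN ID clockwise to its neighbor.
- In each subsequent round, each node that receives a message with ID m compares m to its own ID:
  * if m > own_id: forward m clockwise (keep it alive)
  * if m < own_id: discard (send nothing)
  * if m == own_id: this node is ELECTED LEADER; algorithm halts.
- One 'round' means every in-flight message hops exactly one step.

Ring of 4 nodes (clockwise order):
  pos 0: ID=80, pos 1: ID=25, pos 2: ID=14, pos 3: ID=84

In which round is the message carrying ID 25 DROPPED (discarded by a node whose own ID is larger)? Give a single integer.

Round 1: pos1(id25) recv 80: fwd; pos2(id14) recv 25: fwd; pos3(id84) recv 14: drop; pos0(id80) recv 84: fwd
Round 2: pos2(id14) recv 80: fwd; pos3(id84) recv 25: drop; pos1(id25) recv 84: fwd
Round 3: pos3(id84) recv 80: drop; pos2(id14) recv 84: fwd
Round 4: pos3(id84) recv 84: ELECTED
Message ID 25 originates at pos 1; dropped at pos 3 in round 2

Answer: 2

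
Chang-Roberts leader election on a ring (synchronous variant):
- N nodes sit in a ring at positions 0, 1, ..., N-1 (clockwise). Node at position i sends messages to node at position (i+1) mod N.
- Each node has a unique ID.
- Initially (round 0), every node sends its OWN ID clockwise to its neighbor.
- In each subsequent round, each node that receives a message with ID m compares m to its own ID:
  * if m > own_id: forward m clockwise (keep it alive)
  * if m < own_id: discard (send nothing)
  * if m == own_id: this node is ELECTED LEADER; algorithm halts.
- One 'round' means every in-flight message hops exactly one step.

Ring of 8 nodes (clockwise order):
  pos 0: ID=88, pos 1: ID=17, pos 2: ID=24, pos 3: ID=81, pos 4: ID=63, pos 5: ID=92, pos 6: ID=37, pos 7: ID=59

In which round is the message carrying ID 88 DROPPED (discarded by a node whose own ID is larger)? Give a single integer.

Round 1: pos1(id17) recv 88: fwd; pos2(id24) recv 17: drop; pos3(id81) recv 24: drop; pos4(id63) recv 81: fwd; pos5(id92) recv 63: drop; pos6(id37) recv 92: fwd; pos7(id59) recv 37: drop; pos0(id88) recv 59: drop
Round 2: pos2(id24) recv 88: fwd; pos5(id92) recv 81: drop; pos7(id59) recv 92: fwd
Round 3: pos3(id81) recv 88: fwd; pos0(id88) recv 92: fwd
Round 4: pos4(id63) recv 88: fwd; pos1(id17) recv 92: fwd
Round 5: pos5(id92) recv 88: drop; pos2(id24) recv 92: fwd
Round 6: pos3(id81) recv 92: fwd
Round 7: pos4(id63) recv 92: fwd
Round 8: pos5(id92) recv 92: ELECTED
Message ID 88 originates at pos 0; dropped at pos 5 in round 5

Answer: 5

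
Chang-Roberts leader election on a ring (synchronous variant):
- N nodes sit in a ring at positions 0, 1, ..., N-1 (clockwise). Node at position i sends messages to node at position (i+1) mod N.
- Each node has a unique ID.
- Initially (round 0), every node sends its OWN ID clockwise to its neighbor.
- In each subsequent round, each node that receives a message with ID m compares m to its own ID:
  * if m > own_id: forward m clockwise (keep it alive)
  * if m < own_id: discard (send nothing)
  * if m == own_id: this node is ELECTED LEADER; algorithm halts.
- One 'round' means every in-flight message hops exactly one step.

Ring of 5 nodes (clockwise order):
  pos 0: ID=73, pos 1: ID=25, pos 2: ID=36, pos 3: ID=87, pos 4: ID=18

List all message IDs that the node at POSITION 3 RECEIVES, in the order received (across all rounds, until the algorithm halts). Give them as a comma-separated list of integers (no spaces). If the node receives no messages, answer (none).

Answer: 36,73,87

Derivation:
Round 1: pos1(id25) recv 73: fwd; pos2(id36) recv 25: drop; pos3(id87) recv 36: drop; pos4(id18) recv 87: fwd; pos0(id73) recv 18: drop
Round 2: pos2(id36) recv 73: fwd; pos0(id73) recv 87: fwd
Round 3: pos3(id87) recv 73: drop; pos1(id25) recv 87: fwd
Round 4: pos2(id36) recv 87: fwd
Round 5: pos3(id87) recv 87: ELECTED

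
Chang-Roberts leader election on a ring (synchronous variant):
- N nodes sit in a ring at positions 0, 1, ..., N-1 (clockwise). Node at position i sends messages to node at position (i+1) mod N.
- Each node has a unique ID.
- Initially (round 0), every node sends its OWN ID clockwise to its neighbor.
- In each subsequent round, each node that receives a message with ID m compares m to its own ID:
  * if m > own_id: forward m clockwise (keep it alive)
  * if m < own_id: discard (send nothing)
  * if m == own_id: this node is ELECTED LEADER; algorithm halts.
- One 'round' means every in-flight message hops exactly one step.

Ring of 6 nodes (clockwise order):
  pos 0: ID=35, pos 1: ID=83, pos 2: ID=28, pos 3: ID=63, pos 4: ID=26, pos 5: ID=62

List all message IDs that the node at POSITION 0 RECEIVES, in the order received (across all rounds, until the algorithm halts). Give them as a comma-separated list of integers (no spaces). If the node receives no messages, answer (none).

Answer: 62,63,83

Derivation:
Round 1: pos1(id83) recv 35: drop; pos2(id28) recv 83: fwd; pos3(id63) recv 28: drop; pos4(id26) recv 63: fwd; pos5(id62) recv 26: drop; pos0(id35) recv 62: fwd
Round 2: pos3(id63) recv 83: fwd; pos5(id62) recv 63: fwd; pos1(id83) recv 62: drop
Round 3: pos4(id26) recv 83: fwd; pos0(id35) recv 63: fwd
Round 4: pos5(id62) recv 83: fwd; pos1(id83) recv 63: drop
Round 5: pos0(id35) recv 83: fwd
Round 6: pos1(id83) recv 83: ELECTED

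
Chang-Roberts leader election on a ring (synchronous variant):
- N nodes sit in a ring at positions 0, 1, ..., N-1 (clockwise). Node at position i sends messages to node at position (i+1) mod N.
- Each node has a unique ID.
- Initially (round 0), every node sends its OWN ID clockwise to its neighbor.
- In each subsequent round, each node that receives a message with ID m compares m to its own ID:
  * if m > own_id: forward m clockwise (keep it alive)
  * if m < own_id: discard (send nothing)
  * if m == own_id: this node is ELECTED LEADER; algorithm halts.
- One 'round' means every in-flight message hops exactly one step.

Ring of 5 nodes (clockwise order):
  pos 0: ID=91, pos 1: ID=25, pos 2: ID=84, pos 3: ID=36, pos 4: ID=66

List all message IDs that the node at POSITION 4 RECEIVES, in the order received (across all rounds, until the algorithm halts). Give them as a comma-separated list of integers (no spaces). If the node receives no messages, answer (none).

Round 1: pos1(id25) recv 91: fwd; pos2(id84) recv 25: drop; pos3(id36) recv 84: fwd; pos4(id66) recv 36: drop; pos0(id91) recv 66: drop
Round 2: pos2(id84) recv 91: fwd; pos4(id66) recv 84: fwd
Round 3: pos3(id36) recv 91: fwd; pos0(id91) recv 84: drop
Round 4: pos4(id66) recv 91: fwd
Round 5: pos0(id91) recv 91: ELECTED

Answer: 36,84,91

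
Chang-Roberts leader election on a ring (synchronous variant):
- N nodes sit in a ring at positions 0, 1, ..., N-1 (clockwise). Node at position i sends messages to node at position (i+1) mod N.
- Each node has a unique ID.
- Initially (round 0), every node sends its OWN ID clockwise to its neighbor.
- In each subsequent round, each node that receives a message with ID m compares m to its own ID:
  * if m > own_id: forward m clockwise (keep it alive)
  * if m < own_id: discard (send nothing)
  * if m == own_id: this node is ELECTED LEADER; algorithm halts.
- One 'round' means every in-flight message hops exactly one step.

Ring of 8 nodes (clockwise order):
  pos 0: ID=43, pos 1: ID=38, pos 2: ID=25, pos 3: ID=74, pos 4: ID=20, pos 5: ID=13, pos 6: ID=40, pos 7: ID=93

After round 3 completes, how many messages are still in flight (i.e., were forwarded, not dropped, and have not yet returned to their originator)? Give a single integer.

Answer: 2

Derivation:
Round 1: pos1(id38) recv 43: fwd; pos2(id25) recv 38: fwd; pos3(id74) recv 25: drop; pos4(id20) recv 74: fwd; pos5(id13) recv 20: fwd; pos6(id40) recv 13: drop; pos7(id93) recv 40: drop; pos0(id43) recv 93: fwd
Round 2: pos2(id25) recv 43: fwd; pos3(id74) recv 38: drop; pos5(id13) recv 74: fwd; pos6(id40) recv 20: drop; pos1(id38) recv 93: fwd
Round 3: pos3(id74) recv 43: drop; pos6(id40) recv 74: fwd; pos2(id25) recv 93: fwd
After round 3: 2 messages still in flight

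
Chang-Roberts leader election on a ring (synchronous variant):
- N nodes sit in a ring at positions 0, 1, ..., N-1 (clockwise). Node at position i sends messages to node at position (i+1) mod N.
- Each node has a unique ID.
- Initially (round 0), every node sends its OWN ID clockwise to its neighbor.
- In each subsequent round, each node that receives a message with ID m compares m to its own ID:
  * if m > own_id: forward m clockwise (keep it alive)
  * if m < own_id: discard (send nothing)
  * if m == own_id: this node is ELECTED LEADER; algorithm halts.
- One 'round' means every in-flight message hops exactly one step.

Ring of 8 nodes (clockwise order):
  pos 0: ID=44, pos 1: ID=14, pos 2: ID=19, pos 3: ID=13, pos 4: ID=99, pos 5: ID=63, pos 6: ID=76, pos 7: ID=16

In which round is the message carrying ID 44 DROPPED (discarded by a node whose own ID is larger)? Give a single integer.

Answer: 4

Derivation:
Round 1: pos1(id14) recv 44: fwd; pos2(id19) recv 14: drop; pos3(id13) recv 19: fwd; pos4(id99) recv 13: drop; pos5(id63) recv 99: fwd; pos6(id76) recv 63: drop; pos7(id16) recv 76: fwd; pos0(id44) recv 16: drop
Round 2: pos2(id19) recv 44: fwd; pos4(id99) recv 19: drop; pos6(id76) recv 99: fwd; pos0(id44) recv 76: fwd
Round 3: pos3(id13) recv 44: fwd; pos7(id16) recv 99: fwd; pos1(id14) recv 76: fwd
Round 4: pos4(id99) recv 44: drop; pos0(id44) recv 99: fwd; pos2(id19) recv 76: fwd
Round 5: pos1(id14) recv 99: fwd; pos3(id13) recv 76: fwd
Round 6: pos2(id19) recv 99: fwd; pos4(id99) recv 76: drop
Round 7: pos3(id13) recv 99: fwd
Round 8: pos4(id99) recv 99: ELECTED
Message ID 44 originates at pos 0; dropped at pos 4 in round 4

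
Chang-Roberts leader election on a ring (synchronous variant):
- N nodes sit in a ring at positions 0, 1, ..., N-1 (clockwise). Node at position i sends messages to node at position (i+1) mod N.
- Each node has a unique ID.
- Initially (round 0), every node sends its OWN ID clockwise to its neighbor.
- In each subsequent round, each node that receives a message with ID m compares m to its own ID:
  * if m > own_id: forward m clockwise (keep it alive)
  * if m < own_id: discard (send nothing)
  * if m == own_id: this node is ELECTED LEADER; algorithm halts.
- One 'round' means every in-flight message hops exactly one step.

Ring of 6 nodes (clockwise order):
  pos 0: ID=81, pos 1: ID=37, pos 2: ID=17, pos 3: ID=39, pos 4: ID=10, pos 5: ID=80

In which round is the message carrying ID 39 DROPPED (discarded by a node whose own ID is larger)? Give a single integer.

Round 1: pos1(id37) recv 81: fwd; pos2(id17) recv 37: fwd; pos3(id39) recv 17: drop; pos4(id10) recv 39: fwd; pos5(id80) recv 10: drop; pos0(id81) recv 80: drop
Round 2: pos2(id17) recv 81: fwd; pos3(id39) recv 37: drop; pos5(id80) recv 39: drop
Round 3: pos3(id39) recv 81: fwd
Round 4: pos4(id10) recv 81: fwd
Round 5: pos5(id80) recv 81: fwd
Round 6: pos0(id81) recv 81: ELECTED
Message ID 39 originates at pos 3; dropped at pos 5 in round 2

Answer: 2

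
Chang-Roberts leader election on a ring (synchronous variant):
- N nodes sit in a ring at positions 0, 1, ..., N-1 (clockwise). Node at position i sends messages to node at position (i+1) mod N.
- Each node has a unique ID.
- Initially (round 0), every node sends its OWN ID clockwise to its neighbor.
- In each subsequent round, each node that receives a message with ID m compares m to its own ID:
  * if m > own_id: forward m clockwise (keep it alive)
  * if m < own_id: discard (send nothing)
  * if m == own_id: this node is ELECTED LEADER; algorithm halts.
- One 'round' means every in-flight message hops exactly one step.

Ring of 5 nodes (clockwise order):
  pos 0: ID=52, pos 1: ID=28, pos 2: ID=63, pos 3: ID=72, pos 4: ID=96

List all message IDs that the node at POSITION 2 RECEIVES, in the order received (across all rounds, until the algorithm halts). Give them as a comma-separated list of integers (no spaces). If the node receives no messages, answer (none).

Round 1: pos1(id28) recv 52: fwd; pos2(id63) recv 28: drop; pos3(id72) recv 63: drop; pos4(id96) recv 72: drop; pos0(id52) recv 96: fwd
Round 2: pos2(id63) recv 52: drop; pos1(id28) recv 96: fwd
Round 3: pos2(id63) recv 96: fwd
Round 4: pos3(id72) recv 96: fwd
Round 5: pos4(id96) recv 96: ELECTED

Answer: 28,52,96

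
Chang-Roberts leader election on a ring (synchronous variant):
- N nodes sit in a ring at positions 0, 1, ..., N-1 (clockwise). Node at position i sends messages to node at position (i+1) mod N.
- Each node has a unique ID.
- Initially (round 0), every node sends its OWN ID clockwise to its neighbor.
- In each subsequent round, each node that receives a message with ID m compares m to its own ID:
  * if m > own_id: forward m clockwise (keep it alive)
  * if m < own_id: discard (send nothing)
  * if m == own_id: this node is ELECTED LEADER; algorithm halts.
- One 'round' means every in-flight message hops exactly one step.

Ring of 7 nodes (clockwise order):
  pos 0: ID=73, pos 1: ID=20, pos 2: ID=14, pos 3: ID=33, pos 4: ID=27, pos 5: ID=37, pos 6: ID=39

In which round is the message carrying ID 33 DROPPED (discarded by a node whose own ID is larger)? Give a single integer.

Answer: 2

Derivation:
Round 1: pos1(id20) recv 73: fwd; pos2(id14) recv 20: fwd; pos3(id33) recv 14: drop; pos4(id27) recv 33: fwd; pos5(id37) recv 27: drop; pos6(id39) recv 37: drop; pos0(id73) recv 39: drop
Round 2: pos2(id14) recv 73: fwd; pos3(id33) recv 20: drop; pos5(id37) recv 33: drop
Round 3: pos3(id33) recv 73: fwd
Round 4: pos4(id27) recv 73: fwd
Round 5: pos5(id37) recv 73: fwd
Round 6: pos6(id39) recv 73: fwd
Round 7: pos0(id73) recv 73: ELECTED
Message ID 33 originates at pos 3; dropped at pos 5 in round 2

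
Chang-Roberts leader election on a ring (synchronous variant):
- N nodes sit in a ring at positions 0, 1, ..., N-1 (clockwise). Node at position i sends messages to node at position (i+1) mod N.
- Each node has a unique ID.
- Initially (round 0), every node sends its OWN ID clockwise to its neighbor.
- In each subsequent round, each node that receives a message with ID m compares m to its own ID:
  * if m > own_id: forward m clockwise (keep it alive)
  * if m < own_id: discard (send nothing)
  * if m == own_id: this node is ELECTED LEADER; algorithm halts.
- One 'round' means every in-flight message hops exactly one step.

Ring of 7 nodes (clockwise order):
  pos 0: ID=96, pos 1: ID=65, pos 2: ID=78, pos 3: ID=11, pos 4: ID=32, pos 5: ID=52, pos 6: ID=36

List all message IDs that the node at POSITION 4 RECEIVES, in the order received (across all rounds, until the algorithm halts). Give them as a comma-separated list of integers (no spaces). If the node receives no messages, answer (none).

Round 1: pos1(id65) recv 96: fwd; pos2(id78) recv 65: drop; pos3(id11) recv 78: fwd; pos4(id32) recv 11: drop; pos5(id52) recv 32: drop; pos6(id36) recv 52: fwd; pos0(id96) recv 36: drop
Round 2: pos2(id78) recv 96: fwd; pos4(id32) recv 78: fwd; pos0(id96) recv 52: drop
Round 3: pos3(id11) recv 96: fwd; pos5(id52) recv 78: fwd
Round 4: pos4(id32) recv 96: fwd; pos6(id36) recv 78: fwd
Round 5: pos5(id52) recv 96: fwd; pos0(id96) recv 78: drop
Round 6: pos6(id36) recv 96: fwd
Round 7: pos0(id96) recv 96: ELECTED

Answer: 11,78,96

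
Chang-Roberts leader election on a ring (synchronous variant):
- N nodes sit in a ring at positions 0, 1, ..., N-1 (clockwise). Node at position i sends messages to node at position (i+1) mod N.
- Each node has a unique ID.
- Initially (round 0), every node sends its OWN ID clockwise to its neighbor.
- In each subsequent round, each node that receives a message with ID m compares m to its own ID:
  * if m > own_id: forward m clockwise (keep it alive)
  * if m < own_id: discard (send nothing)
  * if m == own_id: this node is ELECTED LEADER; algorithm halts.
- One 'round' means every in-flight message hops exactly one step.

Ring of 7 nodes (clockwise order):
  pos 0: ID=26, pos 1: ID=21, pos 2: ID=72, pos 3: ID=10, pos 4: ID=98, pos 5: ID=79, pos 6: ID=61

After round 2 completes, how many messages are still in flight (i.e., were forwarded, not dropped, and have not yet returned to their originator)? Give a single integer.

Round 1: pos1(id21) recv 26: fwd; pos2(id72) recv 21: drop; pos3(id10) recv 72: fwd; pos4(id98) recv 10: drop; pos5(id79) recv 98: fwd; pos6(id61) recv 79: fwd; pos0(id26) recv 61: fwd
Round 2: pos2(id72) recv 26: drop; pos4(id98) recv 72: drop; pos6(id61) recv 98: fwd; pos0(id26) recv 79: fwd; pos1(id21) recv 61: fwd
After round 2: 3 messages still in flight

Answer: 3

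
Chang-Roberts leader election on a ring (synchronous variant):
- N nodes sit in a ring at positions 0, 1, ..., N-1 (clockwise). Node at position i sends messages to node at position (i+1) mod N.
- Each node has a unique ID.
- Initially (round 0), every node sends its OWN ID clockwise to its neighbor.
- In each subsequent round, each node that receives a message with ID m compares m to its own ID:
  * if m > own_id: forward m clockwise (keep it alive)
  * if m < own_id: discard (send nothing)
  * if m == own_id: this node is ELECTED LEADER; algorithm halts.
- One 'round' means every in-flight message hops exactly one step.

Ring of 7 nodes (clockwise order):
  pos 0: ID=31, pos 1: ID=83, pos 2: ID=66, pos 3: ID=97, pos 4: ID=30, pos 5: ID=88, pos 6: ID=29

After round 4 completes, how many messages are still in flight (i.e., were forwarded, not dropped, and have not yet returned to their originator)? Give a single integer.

Round 1: pos1(id83) recv 31: drop; pos2(id66) recv 83: fwd; pos3(id97) recv 66: drop; pos4(id30) recv 97: fwd; pos5(id88) recv 30: drop; pos6(id29) recv 88: fwd; pos0(id31) recv 29: drop
Round 2: pos3(id97) recv 83: drop; pos5(id88) recv 97: fwd; pos0(id31) recv 88: fwd
Round 3: pos6(id29) recv 97: fwd; pos1(id83) recv 88: fwd
Round 4: pos0(id31) recv 97: fwd; pos2(id66) recv 88: fwd
After round 4: 2 messages still in flight

Answer: 2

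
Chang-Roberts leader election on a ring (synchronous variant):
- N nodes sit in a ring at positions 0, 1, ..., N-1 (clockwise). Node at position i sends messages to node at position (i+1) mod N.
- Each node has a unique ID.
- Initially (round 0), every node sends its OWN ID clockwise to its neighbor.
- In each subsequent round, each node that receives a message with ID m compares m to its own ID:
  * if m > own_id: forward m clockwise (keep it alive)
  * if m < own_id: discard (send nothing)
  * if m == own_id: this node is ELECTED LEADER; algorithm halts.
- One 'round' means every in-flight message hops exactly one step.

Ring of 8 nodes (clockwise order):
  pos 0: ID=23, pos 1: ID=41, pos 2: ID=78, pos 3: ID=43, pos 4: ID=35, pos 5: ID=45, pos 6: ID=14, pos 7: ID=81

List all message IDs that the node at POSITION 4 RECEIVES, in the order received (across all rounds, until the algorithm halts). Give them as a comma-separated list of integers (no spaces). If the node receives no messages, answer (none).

Round 1: pos1(id41) recv 23: drop; pos2(id78) recv 41: drop; pos3(id43) recv 78: fwd; pos4(id35) recv 43: fwd; pos5(id45) recv 35: drop; pos6(id14) recv 45: fwd; pos7(id81) recv 14: drop; pos0(id23) recv 81: fwd
Round 2: pos4(id35) recv 78: fwd; pos5(id45) recv 43: drop; pos7(id81) recv 45: drop; pos1(id41) recv 81: fwd
Round 3: pos5(id45) recv 78: fwd; pos2(id78) recv 81: fwd
Round 4: pos6(id14) recv 78: fwd; pos3(id43) recv 81: fwd
Round 5: pos7(id81) recv 78: drop; pos4(id35) recv 81: fwd
Round 6: pos5(id45) recv 81: fwd
Round 7: pos6(id14) recv 81: fwd
Round 8: pos7(id81) recv 81: ELECTED

Answer: 43,78,81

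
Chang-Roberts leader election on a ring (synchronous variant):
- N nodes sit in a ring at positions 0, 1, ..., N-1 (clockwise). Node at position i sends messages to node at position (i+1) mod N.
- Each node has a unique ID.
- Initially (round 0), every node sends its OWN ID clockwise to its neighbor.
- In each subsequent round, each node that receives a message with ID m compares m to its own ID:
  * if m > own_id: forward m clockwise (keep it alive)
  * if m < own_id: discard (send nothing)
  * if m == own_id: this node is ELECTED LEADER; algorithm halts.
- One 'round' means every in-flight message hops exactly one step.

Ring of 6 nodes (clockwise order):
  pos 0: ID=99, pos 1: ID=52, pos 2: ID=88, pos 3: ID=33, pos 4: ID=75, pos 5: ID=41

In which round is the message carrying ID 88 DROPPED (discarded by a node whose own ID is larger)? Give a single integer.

Round 1: pos1(id52) recv 99: fwd; pos2(id88) recv 52: drop; pos3(id33) recv 88: fwd; pos4(id75) recv 33: drop; pos5(id41) recv 75: fwd; pos0(id99) recv 41: drop
Round 2: pos2(id88) recv 99: fwd; pos4(id75) recv 88: fwd; pos0(id99) recv 75: drop
Round 3: pos3(id33) recv 99: fwd; pos5(id41) recv 88: fwd
Round 4: pos4(id75) recv 99: fwd; pos0(id99) recv 88: drop
Round 5: pos5(id41) recv 99: fwd
Round 6: pos0(id99) recv 99: ELECTED
Message ID 88 originates at pos 2; dropped at pos 0 in round 4

Answer: 4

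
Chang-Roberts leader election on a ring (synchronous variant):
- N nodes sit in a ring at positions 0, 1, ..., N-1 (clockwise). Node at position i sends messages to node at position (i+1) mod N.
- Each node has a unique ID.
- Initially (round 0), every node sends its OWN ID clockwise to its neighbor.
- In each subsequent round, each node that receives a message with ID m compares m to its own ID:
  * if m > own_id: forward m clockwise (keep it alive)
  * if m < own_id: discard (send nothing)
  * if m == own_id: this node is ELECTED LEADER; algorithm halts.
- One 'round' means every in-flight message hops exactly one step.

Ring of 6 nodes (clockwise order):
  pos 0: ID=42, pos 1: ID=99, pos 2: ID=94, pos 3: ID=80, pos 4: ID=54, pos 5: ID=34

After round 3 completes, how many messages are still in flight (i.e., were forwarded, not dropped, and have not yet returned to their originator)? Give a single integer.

Round 1: pos1(id99) recv 42: drop; pos2(id94) recv 99: fwd; pos3(id80) recv 94: fwd; pos4(id54) recv 80: fwd; pos5(id34) recv 54: fwd; pos0(id42) recv 34: drop
Round 2: pos3(id80) recv 99: fwd; pos4(id54) recv 94: fwd; pos5(id34) recv 80: fwd; pos0(id42) recv 54: fwd
Round 3: pos4(id54) recv 99: fwd; pos5(id34) recv 94: fwd; pos0(id42) recv 80: fwd; pos1(id99) recv 54: drop
After round 3: 3 messages still in flight

Answer: 3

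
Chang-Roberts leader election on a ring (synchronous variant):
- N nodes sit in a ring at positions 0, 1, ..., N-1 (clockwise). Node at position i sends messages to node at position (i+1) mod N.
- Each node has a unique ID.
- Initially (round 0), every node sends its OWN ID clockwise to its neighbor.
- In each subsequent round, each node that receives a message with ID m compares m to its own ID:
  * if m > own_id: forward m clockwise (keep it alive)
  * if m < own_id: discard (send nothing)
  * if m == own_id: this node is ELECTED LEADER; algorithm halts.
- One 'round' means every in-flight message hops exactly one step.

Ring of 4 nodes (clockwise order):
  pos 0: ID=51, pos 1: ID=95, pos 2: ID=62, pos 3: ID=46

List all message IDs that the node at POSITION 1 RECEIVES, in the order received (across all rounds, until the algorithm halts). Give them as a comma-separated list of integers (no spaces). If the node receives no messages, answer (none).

Answer: 51,62,95

Derivation:
Round 1: pos1(id95) recv 51: drop; pos2(id62) recv 95: fwd; pos3(id46) recv 62: fwd; pos0(id51) recv 46: drop
Round 2: pos3(id46) recv 95: fwd; pos0(id51) recv 62: fwd
Round 3: pos0(id51) recv 95: fwd; pos1(id95) recv 62: drop
Round 4: pos1(id95) recv 95: ELECTED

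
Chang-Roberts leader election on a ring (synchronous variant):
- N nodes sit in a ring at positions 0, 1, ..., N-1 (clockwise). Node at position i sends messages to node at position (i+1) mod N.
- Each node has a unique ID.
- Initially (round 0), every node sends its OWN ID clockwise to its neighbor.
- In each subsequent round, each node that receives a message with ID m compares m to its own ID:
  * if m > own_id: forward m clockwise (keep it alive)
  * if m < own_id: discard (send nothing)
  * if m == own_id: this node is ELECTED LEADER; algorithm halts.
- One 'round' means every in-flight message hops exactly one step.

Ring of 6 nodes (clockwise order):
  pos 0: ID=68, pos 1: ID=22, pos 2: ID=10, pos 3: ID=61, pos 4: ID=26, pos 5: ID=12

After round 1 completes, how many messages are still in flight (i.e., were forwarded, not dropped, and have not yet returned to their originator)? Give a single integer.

Round 1: pos1(id22) recv 68: fwd; pos2(id10) recv 22: fwd; pos3(id61) recv 10: drop; pos4(id26) recv 61: fwd; pos5(id12) recv 26: fwd; pos0(id68) recv 12: drop
After round 1: 4 messages still in flight

Answer: 4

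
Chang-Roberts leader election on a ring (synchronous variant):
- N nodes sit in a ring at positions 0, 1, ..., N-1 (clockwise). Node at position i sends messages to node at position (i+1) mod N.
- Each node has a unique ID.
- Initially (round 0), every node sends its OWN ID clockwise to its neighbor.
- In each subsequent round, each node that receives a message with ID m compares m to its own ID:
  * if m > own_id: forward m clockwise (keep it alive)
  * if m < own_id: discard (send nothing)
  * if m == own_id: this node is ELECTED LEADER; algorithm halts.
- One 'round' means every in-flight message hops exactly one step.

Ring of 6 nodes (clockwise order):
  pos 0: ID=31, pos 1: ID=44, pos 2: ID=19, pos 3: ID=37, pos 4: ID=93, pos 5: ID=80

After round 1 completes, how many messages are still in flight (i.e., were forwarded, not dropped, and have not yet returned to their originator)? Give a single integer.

Answer: 3

Derivation:
Round 1: pos1(id44) recv 31: drop; pos2(id19) recv 44: fwd; pos3(id37) recv 19: drop; pos4(id93) recv 37: drop; pos5(id80) recv 93: fwd; pos0(id31) recv 80: fwd
After round 1: 3 messages still in flight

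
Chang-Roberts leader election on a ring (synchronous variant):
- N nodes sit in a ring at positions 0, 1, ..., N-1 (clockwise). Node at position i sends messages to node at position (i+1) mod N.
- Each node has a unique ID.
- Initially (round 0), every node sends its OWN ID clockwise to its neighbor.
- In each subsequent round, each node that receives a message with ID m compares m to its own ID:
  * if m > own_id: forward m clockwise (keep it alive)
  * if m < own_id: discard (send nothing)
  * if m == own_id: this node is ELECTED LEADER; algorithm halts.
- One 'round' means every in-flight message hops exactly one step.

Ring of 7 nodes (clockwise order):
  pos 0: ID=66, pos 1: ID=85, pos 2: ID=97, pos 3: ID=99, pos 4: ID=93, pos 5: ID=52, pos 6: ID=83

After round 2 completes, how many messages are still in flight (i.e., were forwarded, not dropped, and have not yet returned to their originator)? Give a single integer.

Answer: 2

Derivation:
Round 1: pos1(id85) recv 66: drop; pos2(id97) recv 85: drop; pos3(id99) recv 97: drop; pos4(id93) recv 99: fwd; pos5(id52) recv 93: fwd; pos6(id83) recv 52: drop; pos0(id66) recv 83: fwd
Round 2: pos5(id52) recv 99: fwd; pos6(id83) recv 93: fwd; pos1(id85) recv 83: drop
After round 2: 2 messages still in flight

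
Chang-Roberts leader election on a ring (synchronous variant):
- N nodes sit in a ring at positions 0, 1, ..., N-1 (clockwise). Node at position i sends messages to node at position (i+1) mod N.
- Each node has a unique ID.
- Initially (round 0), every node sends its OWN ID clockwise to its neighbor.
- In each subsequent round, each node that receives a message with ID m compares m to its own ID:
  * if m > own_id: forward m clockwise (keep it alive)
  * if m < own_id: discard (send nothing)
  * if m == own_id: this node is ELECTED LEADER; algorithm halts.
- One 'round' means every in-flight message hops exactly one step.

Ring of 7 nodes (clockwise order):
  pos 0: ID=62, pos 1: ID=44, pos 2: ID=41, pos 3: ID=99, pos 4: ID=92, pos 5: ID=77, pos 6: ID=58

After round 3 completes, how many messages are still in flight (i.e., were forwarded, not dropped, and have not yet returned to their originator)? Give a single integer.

Round 1: pos1(id44) recv 62: fwd; pos2(id41) recv 44: fwd; pos3(id99) recv 41: drop; pos4(id92) recv 99: fwd; pos5(id77) recv 92: fwd; pos6(id58) recv 77: fwd; pos0(id62) recv 58: drop
Round 2: pos2(id41) recv 62: fwd; pos3(id99) recv 44: drop; pos5(id77) recv 99: fwd; pos6(id58) recv 92: fwd; pos0(id62) recv 77: fwd
Round 3: pos3(id99) recv 62: drop; pos6(id58) recv 99: fwd; pos0(id62) recv 92: fwd; pos1(id44) recv 77: fwd
After round 3: 3 messages still in flight

Answer: 3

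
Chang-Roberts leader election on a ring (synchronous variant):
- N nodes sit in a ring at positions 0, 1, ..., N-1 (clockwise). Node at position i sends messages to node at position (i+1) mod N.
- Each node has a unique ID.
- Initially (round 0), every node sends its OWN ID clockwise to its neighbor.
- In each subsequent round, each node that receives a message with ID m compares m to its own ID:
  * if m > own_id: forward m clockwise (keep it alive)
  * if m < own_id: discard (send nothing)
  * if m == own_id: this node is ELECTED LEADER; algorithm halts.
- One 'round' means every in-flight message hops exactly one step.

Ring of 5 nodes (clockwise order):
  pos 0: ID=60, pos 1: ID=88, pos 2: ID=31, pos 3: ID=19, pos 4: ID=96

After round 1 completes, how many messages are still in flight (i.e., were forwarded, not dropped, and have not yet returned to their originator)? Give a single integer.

Answer: 3

Derivation:
Round 1: pos1(id88) recv 60: drop; pos2(id31) recv 88: fwd; pos3(id19) recv 31: fwd; pos4(id96) recv 19: drop; pos0(id60) recv 96: fwd
After round 1: 3 messages still in flight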